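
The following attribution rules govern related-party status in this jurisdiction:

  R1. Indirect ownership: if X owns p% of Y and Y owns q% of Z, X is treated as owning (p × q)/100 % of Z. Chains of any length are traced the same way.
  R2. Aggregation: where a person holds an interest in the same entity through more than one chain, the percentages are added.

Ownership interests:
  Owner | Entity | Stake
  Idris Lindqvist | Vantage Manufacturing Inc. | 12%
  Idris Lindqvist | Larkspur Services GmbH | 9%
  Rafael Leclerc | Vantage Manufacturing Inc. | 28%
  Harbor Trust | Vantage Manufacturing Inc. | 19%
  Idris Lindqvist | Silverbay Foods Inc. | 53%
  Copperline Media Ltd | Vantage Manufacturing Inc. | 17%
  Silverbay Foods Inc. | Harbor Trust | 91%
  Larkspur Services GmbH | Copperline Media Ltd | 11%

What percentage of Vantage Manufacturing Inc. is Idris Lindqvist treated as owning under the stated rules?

21.332%

Chain via Silverbay Foods Inc. → Harbor Trust (R1): 53% × 91% × 19% = 9.1637% of Vantage Manufacturing Inc.
Chain via Larkspur Services GmbH → Copperline Media Ltd (R1): 9% × 11% × 17% = 0.1683% of Vantage Manufacturing Inc.
Direct interest in Vantage Manufacturing Inc: 12%.
Aggregating (R2): 9.1637% + 0.1683% + 12% = 21.332%.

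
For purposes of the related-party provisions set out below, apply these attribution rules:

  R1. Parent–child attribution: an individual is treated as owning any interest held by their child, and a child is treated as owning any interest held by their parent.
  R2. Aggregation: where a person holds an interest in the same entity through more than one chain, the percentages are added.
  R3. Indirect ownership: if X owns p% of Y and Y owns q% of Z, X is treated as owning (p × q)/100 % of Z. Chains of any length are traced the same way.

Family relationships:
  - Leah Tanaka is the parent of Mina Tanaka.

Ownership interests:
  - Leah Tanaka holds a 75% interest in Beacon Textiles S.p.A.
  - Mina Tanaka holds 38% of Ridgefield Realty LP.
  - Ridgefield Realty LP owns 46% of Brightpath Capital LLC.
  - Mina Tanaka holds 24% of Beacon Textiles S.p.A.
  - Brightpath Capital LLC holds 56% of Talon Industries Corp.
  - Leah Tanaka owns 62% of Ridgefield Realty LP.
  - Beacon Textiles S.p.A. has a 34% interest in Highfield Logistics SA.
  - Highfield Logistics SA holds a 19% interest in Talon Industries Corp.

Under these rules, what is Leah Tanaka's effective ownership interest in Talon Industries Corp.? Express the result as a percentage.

32.1554%

By parent–child attribution (R1), Leah Tanaka is treated as also owning Mina Tanaka's interest in Ridgefield Realty LP, giving 62% + 38% = 100%.
By parent–child attribution (R1), Leah Tanaka is treated as also owning Mina Tanaka's interest in Beacon Textiles S.p.A, giving 75% + 24% = 99%.
Chain via Ridgefield Realty LP → Brightpath Capital LLC (R3): 100% × 46% × 56% = 25.76% of Talon Industries Corp.
Chain via Beacon Textiles S.p.A. → Highfield Logistics SA (R3): 99% × 34% × 19% = 6.3954% of Talon Industries Corp.
Aggregating (R2): 25.76% + 6.3954% = 32.1554%.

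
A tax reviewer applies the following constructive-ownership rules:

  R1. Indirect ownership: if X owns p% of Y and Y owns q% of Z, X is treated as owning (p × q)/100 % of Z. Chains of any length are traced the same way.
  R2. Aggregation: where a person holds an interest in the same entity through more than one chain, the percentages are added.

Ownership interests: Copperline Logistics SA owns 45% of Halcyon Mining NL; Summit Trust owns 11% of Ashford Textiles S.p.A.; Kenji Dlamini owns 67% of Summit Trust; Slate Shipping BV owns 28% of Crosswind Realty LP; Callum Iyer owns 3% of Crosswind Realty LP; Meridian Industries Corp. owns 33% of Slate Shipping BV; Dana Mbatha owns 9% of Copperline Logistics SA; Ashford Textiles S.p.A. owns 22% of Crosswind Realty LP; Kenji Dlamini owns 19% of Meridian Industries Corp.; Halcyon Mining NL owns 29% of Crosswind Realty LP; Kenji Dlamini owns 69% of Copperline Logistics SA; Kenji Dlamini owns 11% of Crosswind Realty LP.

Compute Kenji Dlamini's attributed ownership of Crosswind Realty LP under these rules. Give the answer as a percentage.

Chain via Copperline Logistics SA → Halcyon Mining NL (R1): 69% × 45% × 29% = 9.0045% of Crosswind Realty LP.
Chain via Summit Trust → Ashford Textiles S.p.A. (R1): 67% × 11% × 22% = 1.6214% of Crosswind Realty LP.
Chain via Meridian Industries Corp. → Slate Shipping BV (R1): 19% × 33% × 28% = 1.7556% of Crosswind Realty LP.
Direct interest in Crosswind Realty LP: 11%.
Aggregating (R2): 9.0045% + 1.6214% + 1.7556% + 11% = 23.3815%.

23.3815%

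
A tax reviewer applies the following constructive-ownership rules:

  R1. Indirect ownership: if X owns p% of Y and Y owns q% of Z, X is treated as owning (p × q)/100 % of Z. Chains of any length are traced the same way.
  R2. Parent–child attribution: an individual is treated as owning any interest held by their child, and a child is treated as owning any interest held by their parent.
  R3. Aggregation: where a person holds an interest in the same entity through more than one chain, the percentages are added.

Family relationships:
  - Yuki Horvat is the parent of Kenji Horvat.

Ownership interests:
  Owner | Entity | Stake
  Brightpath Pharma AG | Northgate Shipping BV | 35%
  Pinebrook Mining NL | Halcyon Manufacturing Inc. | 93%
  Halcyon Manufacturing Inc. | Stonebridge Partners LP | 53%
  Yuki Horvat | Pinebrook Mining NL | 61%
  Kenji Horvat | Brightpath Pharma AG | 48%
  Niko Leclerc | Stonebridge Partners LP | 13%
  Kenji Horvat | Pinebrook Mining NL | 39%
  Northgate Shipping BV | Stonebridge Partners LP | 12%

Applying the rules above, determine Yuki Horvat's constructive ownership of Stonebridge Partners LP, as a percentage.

51.306%

By parent–child attribution (R2), Yuki Horvat is treated as also owning Kenji Horvat's interest in Pinebrook Mining NL, giving 61% + 39% = 100%.
By parent–child attribution (R2), Yuki Horvat is treated as owning Kenji Horvat's 48% interest in Brightpath Pharma AG.
Chain via Pinebrook Mining NL → Halcyon Manufacturing Inc. (R1): 100% × 93% × 53% = 49.29% of Stonebridge Partners LP.
Chain via Brightpath Pharma AG → Northgate Shipping BV (R1): 48% × 35% × 12% = 2.016% of Stonebridge Partners LP.
Aggregating (R3): 49.29% + 2.016% = 51.306%.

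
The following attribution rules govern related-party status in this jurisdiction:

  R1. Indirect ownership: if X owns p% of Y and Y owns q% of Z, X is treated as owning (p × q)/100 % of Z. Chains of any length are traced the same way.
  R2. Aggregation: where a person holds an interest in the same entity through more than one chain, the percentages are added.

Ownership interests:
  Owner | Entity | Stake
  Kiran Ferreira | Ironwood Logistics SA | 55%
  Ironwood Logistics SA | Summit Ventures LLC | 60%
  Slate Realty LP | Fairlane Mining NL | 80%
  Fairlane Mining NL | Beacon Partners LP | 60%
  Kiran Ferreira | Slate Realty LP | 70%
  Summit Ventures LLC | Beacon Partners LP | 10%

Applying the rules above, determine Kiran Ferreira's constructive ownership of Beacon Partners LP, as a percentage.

36.9%

Chain via Ironwood Logistics SA → Summit Ventures LLC (R1): 55% × 60% × 10% = 3.3% of Beacon Partners LP.
Chain via Slate Realty LP → Fairlane Mining NL (R1): 70% × 80% × 60% = 33.6% of Beacon Partners LP.
Aggregating (R2): 3.3% + 33.6% = 36.9%.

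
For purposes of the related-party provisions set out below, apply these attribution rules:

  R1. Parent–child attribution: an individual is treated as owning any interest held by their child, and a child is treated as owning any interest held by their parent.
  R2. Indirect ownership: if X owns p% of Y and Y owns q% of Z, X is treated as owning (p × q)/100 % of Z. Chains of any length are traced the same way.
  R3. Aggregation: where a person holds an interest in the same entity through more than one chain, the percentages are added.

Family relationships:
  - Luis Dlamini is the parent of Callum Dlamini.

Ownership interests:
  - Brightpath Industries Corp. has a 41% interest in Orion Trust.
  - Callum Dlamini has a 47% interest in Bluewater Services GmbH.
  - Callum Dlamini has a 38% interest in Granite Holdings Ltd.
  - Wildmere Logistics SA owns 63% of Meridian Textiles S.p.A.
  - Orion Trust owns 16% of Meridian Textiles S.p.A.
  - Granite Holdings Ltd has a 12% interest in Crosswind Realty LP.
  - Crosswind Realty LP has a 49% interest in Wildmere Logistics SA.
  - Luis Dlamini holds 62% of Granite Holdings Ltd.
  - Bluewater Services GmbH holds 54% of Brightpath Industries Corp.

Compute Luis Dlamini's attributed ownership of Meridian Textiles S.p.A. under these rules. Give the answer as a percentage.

By parent–child attribution (R1), Luis Dlamini is treated as also owning Callum Dlamini's interest in Granite Holdings Ltd, giving 62% + 38% = 100%.
By parent–child attribution (R1), Luis Dlamini is treated as owning Callum Dlamini's 47% interest in Bluewater Services GmbH.
Chain via Granite Holdings Ltd → Crosswind Realty LP → Wildmere Logistics SA (R2): 100% × 12% × 49% × 63% = 3.7044% of Meridian Textiles S.p.A.
Chain via Bluewater Services GmbH → Brightpath Industries Corp. → Orion Trust (R2): 47% × 54% × 41% × 16% = 1.664928% of Meridian Textiles S.p.A.
Aggregating (R3): 3.7044% + 1.664928% = 5.369328%.

5.369328%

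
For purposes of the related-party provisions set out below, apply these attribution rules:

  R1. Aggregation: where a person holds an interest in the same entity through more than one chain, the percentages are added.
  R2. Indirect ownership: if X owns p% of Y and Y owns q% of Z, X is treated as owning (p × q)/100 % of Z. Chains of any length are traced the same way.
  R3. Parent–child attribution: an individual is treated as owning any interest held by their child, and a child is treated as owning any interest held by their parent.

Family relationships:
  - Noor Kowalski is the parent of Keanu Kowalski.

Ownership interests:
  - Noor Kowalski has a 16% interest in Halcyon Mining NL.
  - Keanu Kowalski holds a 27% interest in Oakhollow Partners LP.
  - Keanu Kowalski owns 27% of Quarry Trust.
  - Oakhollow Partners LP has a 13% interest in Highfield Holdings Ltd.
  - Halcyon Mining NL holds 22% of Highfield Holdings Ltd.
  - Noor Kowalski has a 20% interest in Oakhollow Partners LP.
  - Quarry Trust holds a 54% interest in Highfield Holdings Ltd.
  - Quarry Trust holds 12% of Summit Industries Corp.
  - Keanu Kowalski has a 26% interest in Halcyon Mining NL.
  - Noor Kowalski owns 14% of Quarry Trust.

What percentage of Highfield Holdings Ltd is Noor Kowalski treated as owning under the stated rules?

By parent–child attribution (R3), Noor Kowalski is treated as also owning Keanu Kowalski's interest in Oakhollow Partners LP, giving 20% + 27% = 47%.
By parent–child attribution (R3), Noor Kowalski is treated as also owning Keanu Kowalski's interest in Halcyon Mining NL, giving 16% + 26% = 42%.
By parent–child attribution (R3), Noor Kowalski is treated as also owning Keanu Kowalski's interest in Quarry Trust, giving 14% + 27% = 41%.
Chain via Oakhollow Partners LP (R2): 47% × 13% = 6.11% of Highfield Holdings Ltd.
Chain via Halcyon Mining NL (R2): 42% × 22% = 9.24% of Highfield Holdings Ltd.
Chain via Quarry Trust (R2): 41% × 54% = 22.14% of Highfield Holdings Ltd.
Aggregating (R1): 6.11% + 9.24% + 22.14% = 37.49%.

37.49%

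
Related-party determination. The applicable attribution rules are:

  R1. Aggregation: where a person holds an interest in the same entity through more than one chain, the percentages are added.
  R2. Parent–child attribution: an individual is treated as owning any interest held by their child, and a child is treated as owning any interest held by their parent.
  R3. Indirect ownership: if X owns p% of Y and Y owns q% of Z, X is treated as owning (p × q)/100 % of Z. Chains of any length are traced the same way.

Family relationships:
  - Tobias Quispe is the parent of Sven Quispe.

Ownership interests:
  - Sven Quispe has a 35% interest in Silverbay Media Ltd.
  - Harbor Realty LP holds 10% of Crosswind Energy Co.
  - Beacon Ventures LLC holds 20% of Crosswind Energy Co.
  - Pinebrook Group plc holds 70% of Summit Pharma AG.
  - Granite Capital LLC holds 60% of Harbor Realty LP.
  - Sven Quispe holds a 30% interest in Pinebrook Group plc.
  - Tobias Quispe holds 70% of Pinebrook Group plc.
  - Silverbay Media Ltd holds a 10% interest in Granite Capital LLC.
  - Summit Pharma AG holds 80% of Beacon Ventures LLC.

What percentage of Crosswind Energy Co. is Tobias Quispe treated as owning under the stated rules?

By parent–child attribution (R2), Tobias Quispe is treated as also owning Sven Quispe's interest in Pinebrook Group plc, giving 70% + 30% = 100%.
By parent–child attribution (R2), Tobias Quispe is treated as owning Sven Quispe's 35% interest in Silverbay Media Ltd.
Chain via Pinebrook Group plc → Summit Pharma AG → Beacon Ventures LLC (R3): 100% × 70% × 80% × 20% = 11.2% of Crosswind Energy Co.
Chain via Silverbay Media Ltd → Granite Capital LLC → Harbor Realty LP (R3): 35% × 10% × 60% × 10% = 0.21% of Crosswind Energy Co.
Aggregating (R1): 11.2% + 0.21% = 11.41%.

11.41%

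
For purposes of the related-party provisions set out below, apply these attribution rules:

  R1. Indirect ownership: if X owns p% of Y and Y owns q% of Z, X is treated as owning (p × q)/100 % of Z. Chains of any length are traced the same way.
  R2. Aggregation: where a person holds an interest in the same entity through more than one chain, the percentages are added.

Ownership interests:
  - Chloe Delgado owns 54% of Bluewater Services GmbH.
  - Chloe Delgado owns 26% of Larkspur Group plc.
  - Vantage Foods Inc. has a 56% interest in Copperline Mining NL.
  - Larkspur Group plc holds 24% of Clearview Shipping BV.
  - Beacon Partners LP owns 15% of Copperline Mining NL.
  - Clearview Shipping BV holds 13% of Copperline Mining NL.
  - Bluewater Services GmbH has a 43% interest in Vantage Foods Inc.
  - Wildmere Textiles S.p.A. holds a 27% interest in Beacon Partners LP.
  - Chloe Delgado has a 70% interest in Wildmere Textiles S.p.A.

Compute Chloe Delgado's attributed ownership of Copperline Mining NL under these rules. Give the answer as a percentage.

16.6494%

Chain via Larkspur Group plc → Clearview Shipping BV (R1): 26% × 24% × 13% = 0.8112% of Copperline Mining NL.
Chain via Wildmere Textiles S.p.A. → Beacon Partners LP (R1): 70% × 27% × 15% = 2.835% of Copperline Mining NL.
Chain via Bluewater Services GmbH → Vantage Foods Inc. (R1): 54% × 43% × 56% = 13.0032% of Copperline Mining NL.
Aggregating (R2): 0.8112% + 2.835% + 13.0032% = 16.6494%.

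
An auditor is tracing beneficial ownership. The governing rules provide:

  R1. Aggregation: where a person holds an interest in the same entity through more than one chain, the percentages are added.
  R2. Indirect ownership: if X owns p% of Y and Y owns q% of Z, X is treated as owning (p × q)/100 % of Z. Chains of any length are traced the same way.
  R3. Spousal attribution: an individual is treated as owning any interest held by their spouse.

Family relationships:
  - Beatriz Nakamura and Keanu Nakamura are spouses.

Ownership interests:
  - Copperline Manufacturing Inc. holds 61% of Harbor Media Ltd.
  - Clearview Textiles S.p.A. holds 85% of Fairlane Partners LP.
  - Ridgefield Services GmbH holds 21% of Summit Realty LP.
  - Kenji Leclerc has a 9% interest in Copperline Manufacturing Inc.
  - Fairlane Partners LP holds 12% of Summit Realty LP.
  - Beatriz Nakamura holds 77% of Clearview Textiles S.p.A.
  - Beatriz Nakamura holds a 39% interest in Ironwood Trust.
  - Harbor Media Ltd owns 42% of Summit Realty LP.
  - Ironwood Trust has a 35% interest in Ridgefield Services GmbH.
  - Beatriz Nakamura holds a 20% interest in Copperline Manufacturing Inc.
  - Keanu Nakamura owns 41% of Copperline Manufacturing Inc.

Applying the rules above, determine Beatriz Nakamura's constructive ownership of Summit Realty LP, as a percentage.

26.3487%

By spousal attribution (R3), Beatriz Nakamura is treated as also owning Keanu Nakamura's interest in Copperline Manufacturing Inc, giving 20% + 41% = 61%.
Chain via Clearview Textiles S.p.A. → Fairlane Partners LP (R2): 77% × 85% × 12% = 7.854% of Summit Realty LP.
Chain via Ironwood Trust → Ridgefield Services GmbH (R2): 39% × 35% × 21% = 2.8665% of Summit Realty LP.
Chain via Copperline Manufacturing Inc. → Harbor Media Ltd (R2): 61% × 61% × 42% = 15.6282% of Summit Realty LP.
Aggregating (R1): 7.854% + 2.8665% + 15.6282% = 26.3487%.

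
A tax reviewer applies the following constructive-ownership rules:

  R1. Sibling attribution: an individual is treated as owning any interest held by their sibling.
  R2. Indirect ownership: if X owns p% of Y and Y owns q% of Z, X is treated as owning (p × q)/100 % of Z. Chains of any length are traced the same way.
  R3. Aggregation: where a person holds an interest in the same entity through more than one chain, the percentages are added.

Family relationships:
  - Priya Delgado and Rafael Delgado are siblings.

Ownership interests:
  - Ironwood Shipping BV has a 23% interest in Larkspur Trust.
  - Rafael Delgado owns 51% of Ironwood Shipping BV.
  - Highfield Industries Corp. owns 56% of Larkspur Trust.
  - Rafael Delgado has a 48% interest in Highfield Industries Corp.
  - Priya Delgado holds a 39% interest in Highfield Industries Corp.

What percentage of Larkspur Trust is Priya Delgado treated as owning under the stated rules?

60.45%

By sibling attribution (R1), Priya Delgado is treated as also owning Rafael Delgado's interest in Highfield Industries Corp, giving 39% + 48% = 87%.
By sibling attribution (R1), Priya Delgado is treated as owning Rafael Delgado's 51% interest in Ironwood Shipping BV.
Chain via Highfield Industries Corp. (R2): 87% × 56% = 48.72% of Larkspur Trust.
Chain via Ironwood Shipping BV (R2): 51% × 23% = 11.73% of Larkspur Trust.
Aggregating (R3): 48.72% + 11.73% = 60.45%.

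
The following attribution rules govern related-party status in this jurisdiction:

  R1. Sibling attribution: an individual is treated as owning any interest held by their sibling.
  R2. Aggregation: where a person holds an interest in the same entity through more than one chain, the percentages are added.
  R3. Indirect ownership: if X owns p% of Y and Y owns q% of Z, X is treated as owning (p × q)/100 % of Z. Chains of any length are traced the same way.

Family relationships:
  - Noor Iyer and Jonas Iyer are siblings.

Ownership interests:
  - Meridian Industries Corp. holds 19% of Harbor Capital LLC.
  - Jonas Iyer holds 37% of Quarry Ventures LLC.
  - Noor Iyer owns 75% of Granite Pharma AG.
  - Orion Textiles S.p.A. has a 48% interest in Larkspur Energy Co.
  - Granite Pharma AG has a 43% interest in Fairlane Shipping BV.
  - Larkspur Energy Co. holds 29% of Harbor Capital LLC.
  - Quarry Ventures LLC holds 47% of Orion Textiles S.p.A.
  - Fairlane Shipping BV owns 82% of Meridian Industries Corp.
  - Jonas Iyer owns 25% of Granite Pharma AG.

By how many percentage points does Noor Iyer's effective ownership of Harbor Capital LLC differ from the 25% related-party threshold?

By sibling attribution (R1), Noor Iyer is treated as also owning Jonas Iyer's interest in Granite Pharma AG, giving 75% + 25% = 100%.
By sibling attribution (R1), Noor Iyer is treated as owning Jonas Iyer's 37% interest in Quarry Ventures LLC.
Chain via Granite Pharma AG → Fairlane Shipping BV → Meridian Industries Corp. (R3): 100% × 43% × 82% × 19% = 6.6994% of Harbor Capital LLC.
Chain via Quarry Ventures LLC → Orion Textiles S.p.A. → Larkspur Energy Co. (R3): 37% × 47% × 48% × 29% = 2.420688% of Harbor Capital LLC.
Aggregating (R2): 6.6994% + 2.420688% = 9.120088%.
9.120088% falls short of the 25% threshold by 15.879912 percentage points.

15.879912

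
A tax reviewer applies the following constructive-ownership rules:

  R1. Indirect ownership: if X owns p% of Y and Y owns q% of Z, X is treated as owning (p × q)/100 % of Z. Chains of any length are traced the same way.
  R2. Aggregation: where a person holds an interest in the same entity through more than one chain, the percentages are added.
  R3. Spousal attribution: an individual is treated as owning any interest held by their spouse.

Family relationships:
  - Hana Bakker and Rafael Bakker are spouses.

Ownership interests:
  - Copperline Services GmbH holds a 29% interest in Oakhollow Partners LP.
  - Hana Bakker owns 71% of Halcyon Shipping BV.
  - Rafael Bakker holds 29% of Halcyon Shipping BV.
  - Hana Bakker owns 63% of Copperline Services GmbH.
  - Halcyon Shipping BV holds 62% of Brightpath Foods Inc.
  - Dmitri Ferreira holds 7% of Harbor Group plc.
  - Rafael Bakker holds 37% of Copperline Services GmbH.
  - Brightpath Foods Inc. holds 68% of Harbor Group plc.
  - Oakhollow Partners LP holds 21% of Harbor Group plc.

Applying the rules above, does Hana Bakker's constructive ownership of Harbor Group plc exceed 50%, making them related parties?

By spousal attribution (R3), Hana Bakker is treated as also owning Rafael Bakker's interest in Copperline Services GmbH, giving 63% + 37% = 100%.
By spousal attribution (R3), Hana Bakker is treated as also owning Rafael Bakker's interest in Halcyon Shipping BV, giving 71% + 29% = 100%.
Chain via Copperline Services GmbH → Oakhollow Partners LP (R1): 100% × 29% × 21% = 6.09% of Harbor Group plc.
Chain via Halcyon Shipping BV → Brightpath Foods Inc. (R1): 100% × 62% × 68% = 42.16% of Harbor Group plc.
Aggregating (R2): 6.09% + 42.16% = 48.25%.
48.25% does not exceed the 50% threshold, so Hana is not a related party to Harbor Group plc.

No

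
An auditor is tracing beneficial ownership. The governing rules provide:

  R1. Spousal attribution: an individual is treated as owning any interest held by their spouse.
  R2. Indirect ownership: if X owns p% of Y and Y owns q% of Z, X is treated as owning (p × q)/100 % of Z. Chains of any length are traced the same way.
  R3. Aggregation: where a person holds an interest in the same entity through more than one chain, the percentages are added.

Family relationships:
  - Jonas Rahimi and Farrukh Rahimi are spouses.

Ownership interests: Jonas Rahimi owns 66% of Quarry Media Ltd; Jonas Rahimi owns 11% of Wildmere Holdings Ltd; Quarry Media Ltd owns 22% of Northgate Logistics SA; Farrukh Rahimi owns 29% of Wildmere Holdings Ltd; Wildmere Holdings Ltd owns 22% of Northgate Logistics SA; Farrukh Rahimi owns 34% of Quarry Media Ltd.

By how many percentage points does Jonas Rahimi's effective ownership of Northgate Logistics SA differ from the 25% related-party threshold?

5.8

By spousal attribution (R1), Jonas Rahimi is treated as also owning Farrukh Rahimi's interest in Wildmere Holdings Ltd, giving 11% + 29% = 40%.
By spousal attribution (R1), Jonas Rahimi is treated as also owning Farrukh Rahimi's interest in Quarry Media Ltd, giving 66% + 34% = 100%.
Chain via Wildmere Holdings Ltd (R2): 40% × 22% = 8.8% of Northgate Logistics SA.
Chain via Quarry Media Ltd (R2): 100% × 22% = 22% of Northgate Logistics SA.
Aggregating (R3): 8.8% + 22% = 30.8%.
30.8% exceeds the 25% threshold by 5.8 percentage points.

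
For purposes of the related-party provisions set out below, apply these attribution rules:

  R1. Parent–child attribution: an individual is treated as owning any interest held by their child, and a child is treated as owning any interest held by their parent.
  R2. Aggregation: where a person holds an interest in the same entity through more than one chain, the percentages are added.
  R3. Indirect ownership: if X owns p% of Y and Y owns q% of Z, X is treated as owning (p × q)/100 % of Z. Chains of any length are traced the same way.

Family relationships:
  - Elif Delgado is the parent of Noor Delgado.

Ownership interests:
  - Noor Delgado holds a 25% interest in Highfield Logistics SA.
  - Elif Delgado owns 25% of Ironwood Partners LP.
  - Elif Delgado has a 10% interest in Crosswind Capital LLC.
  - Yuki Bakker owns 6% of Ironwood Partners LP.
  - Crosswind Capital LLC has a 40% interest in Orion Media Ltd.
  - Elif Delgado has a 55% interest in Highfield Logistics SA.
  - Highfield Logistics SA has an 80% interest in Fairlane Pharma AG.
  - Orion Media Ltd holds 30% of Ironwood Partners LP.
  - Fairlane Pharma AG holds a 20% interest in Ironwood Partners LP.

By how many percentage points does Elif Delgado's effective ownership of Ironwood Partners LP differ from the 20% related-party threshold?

By parent–child attribution (R1), Elif Delgado is treated as also owning Noor Delgado's interest in Highfield Logistics SA, giving 55% + 25% = 80%.
Chain via Highfield Logistics SA → Fairlane Pharma AG (R3): 80% × 80% × 20% = 12.8% of Ironwood Partners LP.
Chain via Crosswind Capital LLC → Orion Media Ltd (R3): 10% × 40% × 30% = 1.2% of Ironwood Partners LP.
Direct interest in Ironwood Partners LP: 25%.
Aggregating (R2): 12.8% + 1.2% + 25% = 39%.
39% exceeds the 20% threshold by 19 percentage points.

19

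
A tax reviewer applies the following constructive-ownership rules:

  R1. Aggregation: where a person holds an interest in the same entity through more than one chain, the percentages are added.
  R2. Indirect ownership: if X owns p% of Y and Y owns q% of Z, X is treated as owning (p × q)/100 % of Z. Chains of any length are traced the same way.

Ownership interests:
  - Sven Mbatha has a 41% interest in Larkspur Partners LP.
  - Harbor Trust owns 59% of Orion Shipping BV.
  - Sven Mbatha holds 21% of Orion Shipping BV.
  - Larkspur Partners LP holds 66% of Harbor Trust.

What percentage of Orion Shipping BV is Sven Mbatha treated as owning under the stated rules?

Chain via Larkspur Partners LP → Harbor Trust (R2): 41% × 66% × 59% = 15.9654% of Orion Shipping BV.
Direct interest in Orion Shipping BV: 21%.
Aggregating (R1): 15.9654% + 21% = 36.9654%.

36.9654%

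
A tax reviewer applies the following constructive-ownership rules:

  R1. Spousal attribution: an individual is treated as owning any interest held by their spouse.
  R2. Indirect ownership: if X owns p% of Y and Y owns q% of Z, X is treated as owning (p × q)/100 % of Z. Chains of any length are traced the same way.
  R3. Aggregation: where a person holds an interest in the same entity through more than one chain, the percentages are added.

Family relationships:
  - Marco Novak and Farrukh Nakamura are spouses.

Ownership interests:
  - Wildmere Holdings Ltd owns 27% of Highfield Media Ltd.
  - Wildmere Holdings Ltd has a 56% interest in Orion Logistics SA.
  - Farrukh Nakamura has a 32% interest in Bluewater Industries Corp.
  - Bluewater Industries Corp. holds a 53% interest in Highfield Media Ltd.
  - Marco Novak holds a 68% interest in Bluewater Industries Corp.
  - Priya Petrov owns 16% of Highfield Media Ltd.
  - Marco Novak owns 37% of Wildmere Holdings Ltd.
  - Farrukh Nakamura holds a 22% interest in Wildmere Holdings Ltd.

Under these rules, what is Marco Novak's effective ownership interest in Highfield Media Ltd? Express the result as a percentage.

68.93%

By spousal attribution (R1), Marco Novak is treated as also owning Farrukh Nakamura's interest in Wildmere Holdings Ltd, giving 37% + 22% = 59%.
By spousal attribution (R1), Marco Novak is treated as also owning Farrukh Nakamura's interest in Bluewater Industries Corp, giving 68% + 32% = 100%.
Chain via Wildmere Holdings Ltd (R2): 59% × 27% = 15.93% of Highfield Media Ltd.
Chain via Bluewater Industries Corp. (R2): 100% × 53% = 53% of Highfield Media Ltd.
Aggregating (R3): 15.93% + 53% = 68.93%.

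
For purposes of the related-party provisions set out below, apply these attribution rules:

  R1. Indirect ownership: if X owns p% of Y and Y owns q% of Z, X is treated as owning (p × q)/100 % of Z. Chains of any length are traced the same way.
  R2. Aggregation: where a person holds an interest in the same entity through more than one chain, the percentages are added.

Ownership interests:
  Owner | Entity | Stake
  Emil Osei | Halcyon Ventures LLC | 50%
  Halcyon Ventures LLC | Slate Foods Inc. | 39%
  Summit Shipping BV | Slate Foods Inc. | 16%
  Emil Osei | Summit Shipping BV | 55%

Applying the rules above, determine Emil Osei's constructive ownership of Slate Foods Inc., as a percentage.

28.3%

Chain via Halcyon Ventures LLC (R1): 50% × 39% = 19.5% of Slate Foods Inc.
Chain via Summit Shipping BV (R1): 55% × 16% = 8.8% of Slate Foods Inc.
Aggregating (R2): 19.5% + 8.8% = 28.3%.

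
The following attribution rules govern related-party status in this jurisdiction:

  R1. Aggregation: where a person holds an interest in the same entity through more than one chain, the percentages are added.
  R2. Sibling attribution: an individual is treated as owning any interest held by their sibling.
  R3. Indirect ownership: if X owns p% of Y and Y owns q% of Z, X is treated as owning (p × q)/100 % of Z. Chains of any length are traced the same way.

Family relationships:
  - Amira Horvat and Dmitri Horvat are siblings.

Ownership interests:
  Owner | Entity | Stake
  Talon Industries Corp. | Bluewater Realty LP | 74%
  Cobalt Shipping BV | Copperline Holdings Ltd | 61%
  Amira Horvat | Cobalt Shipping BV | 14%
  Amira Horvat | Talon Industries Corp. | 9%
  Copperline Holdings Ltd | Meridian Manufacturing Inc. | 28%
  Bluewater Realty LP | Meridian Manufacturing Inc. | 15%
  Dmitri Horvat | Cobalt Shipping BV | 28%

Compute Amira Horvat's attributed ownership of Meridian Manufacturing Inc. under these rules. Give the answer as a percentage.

By sibling attribution (R2), Amira Horvat is treated as also owning Dmitri Horvat's interest in Cobalt Shipping BV, giving 14% + 28% = 42%.
Chain via Talon Industries Corp. → Bluewater Realty LP (R3): 9% × 74% × 15% = 0.999% of Meridian Manufacturing Inc.
Chain via Cobalt Shipping BV → Copperline Holdings Ltd (R3): 42% × 61% × 28% = 7.1736% of Meridian Manufacturing Inc.
Aggregating (R1): 0.999% + 7.1736% = 8.1726%.

8.1726%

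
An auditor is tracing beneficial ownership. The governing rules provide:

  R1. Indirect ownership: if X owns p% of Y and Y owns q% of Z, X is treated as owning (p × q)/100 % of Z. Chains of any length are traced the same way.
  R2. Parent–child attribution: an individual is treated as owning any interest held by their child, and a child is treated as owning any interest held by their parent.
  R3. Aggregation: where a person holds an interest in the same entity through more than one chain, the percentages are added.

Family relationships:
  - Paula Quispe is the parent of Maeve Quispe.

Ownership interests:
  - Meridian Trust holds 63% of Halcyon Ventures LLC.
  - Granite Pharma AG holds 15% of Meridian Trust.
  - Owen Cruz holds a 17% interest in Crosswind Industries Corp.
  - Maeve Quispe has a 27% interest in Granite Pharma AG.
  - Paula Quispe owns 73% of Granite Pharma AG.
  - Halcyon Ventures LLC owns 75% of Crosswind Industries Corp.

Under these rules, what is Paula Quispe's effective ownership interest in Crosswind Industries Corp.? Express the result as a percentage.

7.0875%

By parent–child attribution (R2), Paula Quispe is treated as also owning Maeve Quispe's interest in Granite Pharma AG, giving 73% + 27% = 100%.
Chain via Granite Pharma AG → Meridian Trust → Halcyon Ventures LLC (R1): 100% × 15% × 63% × 75% = 7.0875% of Crosswind Industries Corp.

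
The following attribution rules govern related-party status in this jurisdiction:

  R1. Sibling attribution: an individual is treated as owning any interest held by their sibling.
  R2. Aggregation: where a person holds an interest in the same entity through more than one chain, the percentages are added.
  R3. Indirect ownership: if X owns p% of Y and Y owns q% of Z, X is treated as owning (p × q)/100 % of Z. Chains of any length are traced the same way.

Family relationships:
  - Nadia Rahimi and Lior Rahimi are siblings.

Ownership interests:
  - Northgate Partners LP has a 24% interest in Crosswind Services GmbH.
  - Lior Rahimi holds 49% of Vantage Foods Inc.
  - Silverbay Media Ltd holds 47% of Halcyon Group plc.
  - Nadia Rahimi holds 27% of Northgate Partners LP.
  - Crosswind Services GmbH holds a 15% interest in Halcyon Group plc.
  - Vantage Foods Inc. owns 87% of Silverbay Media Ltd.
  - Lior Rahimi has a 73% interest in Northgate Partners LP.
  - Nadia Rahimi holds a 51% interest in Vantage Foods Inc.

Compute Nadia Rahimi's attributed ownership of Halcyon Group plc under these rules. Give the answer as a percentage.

44.49%

By sibling attribution (R1), Nadia Rahimi is treated as also owning Lior Rahimi's interest in Northgate Partners LP, giving 27% + 73% = 100%.
By sibling attribution (R1), Nadia Rahimi is treated as also owning Lior Rahimi's interest in Vantage Foods Inc, giving 51% + 49% = 100%.
Chain via Northgate Partners LP → Crosswind Services GmbH (R3): 100% × 24% × 15% = 3.6% of Halcyon Group plc.
Chain via Vantage Foods Inc. → Silverbay Media Ltd (R3): 100% × 87% × 47% = 40.89% of Halcyon Group plc.
Aggregating (R2): 3.6% + 40.89% = 44.49%.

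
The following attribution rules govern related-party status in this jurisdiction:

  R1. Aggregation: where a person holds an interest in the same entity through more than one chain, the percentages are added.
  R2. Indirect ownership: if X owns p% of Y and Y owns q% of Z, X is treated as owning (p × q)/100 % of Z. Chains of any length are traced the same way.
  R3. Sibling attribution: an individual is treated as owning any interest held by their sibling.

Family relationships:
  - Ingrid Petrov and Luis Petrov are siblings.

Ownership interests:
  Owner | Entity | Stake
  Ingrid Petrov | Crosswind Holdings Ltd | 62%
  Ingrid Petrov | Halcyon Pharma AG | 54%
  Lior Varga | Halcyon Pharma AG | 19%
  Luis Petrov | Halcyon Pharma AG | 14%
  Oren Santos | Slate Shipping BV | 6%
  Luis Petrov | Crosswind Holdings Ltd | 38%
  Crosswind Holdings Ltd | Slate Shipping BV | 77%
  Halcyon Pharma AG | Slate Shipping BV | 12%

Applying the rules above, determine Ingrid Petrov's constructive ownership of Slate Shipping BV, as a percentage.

By sibling attribution (R3), Ingrid Petrov is treated as also owning Luis Petrov's interest in Crosswind Holdings Ltd, giving 62% + 38% = 100%.
By sibling attribution (R3), Ingrid Petrov is treated as also owning Luis Petrov's interest in Halcyon Pharma AG, giving 54% + 14% = 68%.
Chain via Crosswind Holdings Ltd (R2): 100% × 77% = 77% of Slate Shipping BV.
Chain via Halcyon Pharma AG (R2): 68% × 12% = 8.16% of Slate Shipping BV.
Aggregating (R1): 77% + 8.16% = 85.16%.

85.16%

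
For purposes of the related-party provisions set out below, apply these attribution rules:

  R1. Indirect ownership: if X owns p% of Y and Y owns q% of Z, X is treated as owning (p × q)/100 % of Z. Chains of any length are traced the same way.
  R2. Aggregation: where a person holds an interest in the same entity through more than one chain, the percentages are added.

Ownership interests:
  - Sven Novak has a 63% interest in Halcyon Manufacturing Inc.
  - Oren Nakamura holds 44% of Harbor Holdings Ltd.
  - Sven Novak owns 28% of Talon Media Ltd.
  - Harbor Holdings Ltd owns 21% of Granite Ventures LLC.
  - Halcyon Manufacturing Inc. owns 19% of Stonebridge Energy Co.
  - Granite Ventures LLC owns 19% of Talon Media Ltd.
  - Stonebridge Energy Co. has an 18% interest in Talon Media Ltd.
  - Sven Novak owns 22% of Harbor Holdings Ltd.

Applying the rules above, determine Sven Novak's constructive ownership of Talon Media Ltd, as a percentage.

31.0324%

Chain via Harbor Holdings Ltd → Granite Ventures LLC (R1): 22% × 21% × 19% = 0.8778% of Talon Media Ltd.
Chain via Halcyon Manufacturing Inc. → Stonebridge Energy Co. (R1): 63% × 19% × 18% = 2.1546% of Talon Media Ltd.
Direct interest in Talon Media Ltd: 28%.
Aggregating (R2): 0.8778% + 2.1546% + 28% = 31.0324%.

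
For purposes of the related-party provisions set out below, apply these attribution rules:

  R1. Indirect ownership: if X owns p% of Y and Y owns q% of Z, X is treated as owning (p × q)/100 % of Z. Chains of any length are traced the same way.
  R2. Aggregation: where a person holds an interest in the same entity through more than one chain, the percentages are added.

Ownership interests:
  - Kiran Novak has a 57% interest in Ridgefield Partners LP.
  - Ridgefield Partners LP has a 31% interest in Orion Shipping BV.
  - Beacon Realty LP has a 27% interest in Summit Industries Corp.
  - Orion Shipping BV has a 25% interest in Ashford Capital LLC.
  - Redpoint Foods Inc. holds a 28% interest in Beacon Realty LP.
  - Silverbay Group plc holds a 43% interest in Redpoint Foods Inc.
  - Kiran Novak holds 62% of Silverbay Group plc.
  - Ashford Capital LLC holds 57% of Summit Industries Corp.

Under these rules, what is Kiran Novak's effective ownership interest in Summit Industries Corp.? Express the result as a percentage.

4.533471%

Chain via Silverbay Group plc → Redpoint Foods Inc. → Beacon Realty LP (R1): 62% × 43% × 28% × 27% = 2.015496% of Summit Industries Corp.
Chain via Ridgefield Partners LP → Orion Shipping BV → Ashford Capital LLC (R1): 57% × 31% × 25% × 57% = 2.517975% of Summit Industries Corp.
Aggregating (R2): 2.015496% + 2.517975% = 4.533471%.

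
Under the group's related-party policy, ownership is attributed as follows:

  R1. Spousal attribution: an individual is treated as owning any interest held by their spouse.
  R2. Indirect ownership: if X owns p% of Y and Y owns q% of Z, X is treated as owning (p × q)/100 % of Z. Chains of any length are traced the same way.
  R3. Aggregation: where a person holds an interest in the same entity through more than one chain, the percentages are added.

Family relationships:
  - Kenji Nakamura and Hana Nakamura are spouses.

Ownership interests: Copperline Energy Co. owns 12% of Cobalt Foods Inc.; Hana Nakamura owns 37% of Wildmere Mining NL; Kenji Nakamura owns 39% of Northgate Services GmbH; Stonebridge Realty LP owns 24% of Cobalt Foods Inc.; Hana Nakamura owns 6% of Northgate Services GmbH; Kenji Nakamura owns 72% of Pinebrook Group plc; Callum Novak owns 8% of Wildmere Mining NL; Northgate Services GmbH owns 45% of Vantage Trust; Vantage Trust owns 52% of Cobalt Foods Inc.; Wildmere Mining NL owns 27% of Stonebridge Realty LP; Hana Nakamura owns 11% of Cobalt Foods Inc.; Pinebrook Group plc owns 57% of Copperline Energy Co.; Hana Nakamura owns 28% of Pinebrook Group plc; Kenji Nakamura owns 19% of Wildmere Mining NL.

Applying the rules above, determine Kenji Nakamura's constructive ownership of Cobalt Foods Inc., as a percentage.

By spousal attribution (R1), Kenji Nakamura is treated as also owning Hana Nakamura's interest in Wildmere Mining NL, giving 19% + 37% = 56%.
By spousal attribution (R1), Kenji Nakamura is treated as also owning Hana Nakamura's interest in Northgate Services GmbH, giving 39% + 6% = 45%.
By spousal attribution (R1), Kenji Nakamura is treated as also owning Hana Nakamura's interest in Pinebrook Group plc, giving 72% + 28% = 100%.
By spousal attribution (R1), Kenji Nakamura is treated as owning Hana Nakamura's 11% interest in Cobalt Foods Inc.
Chain via Wildmere Mining NL → Stonebridge Realty LP (R2): 56% × 27% × 24% = 3.6288% of Cobalt Foods Inc.
Chain via Northgate Services GmbH → Vantage Trust (R2): 45% × 45% × 52% = 10.53% of Cobalt Foods Inc.
Chain via Pinebrook Group plc → Copperline Energy Co. (R2): 100% × 57% × 12% = 6.84% of Cobalt Foods Inc.
Direct interest in Cobalt Foods Inc: 11%.
Aggregating (R3): 3.6288% + 10.53% + 6.84% + 11% = 31.9988%.

31.9988%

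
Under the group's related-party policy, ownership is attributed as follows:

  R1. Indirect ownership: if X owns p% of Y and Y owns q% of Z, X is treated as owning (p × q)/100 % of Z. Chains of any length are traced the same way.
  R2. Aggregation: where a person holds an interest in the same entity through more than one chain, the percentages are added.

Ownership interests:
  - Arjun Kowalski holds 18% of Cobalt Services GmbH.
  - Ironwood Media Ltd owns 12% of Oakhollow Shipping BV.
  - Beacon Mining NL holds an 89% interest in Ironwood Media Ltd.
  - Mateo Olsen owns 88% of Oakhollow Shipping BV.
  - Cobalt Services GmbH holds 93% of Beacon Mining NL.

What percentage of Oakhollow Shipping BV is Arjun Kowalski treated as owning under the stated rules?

Chain via Cobalt Services GmbH → Beacon Mining NL → Ironwood Media Ltd (R1): 18% × 93% × 89% × 12% = 1.787832% of Oakhollow Shipping BV.

1.787832%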